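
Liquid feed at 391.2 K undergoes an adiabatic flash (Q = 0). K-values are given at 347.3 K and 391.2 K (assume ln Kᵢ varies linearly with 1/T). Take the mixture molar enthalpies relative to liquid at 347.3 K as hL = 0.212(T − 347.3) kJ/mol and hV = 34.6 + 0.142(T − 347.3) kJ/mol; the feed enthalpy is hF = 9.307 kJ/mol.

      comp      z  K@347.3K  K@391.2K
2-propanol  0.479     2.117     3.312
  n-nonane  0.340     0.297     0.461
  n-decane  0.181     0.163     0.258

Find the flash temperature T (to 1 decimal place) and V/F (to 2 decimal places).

T = 352.9 K, V/F = 0.24

Adiabatic flash: solve Rachford–Rice at each trial T, then check hF = ψ·hV(T) + (1−ψ)·hL(T).
  T = 347.3 K: K = (2.117, 0.297, 0.163), RR gives ψ = 0.172, H_out = 5.949 kJ/mol
  T = 391.2 K: K = (3.312, 0.461, 0.258), RR gives ψ = 0.550, H_out = 26.651 kJ/mol
  T = 369.2 K: K = (2.682, 0.375, 0.208), RR gives ψ = 0.388, H_out = 17.466 kJ/mol
  T = 358.2 K: K = (2.390, 0.335, 0.185), RR gives ψ = 0.291, H_out = 12.159 kJ/mol
  T = 352.8 K: K = (2.253, 0.316, 0.174), RR gives ψ = 0.236, H_out = 9.237 kJ/mol
  T = 355.5 K: K = (2.321, 0.325, 0.179), RR gives ψ = 0.264, H_out = 10.731 kJ/mol
  T = 354.1 K: K = (2.286, 0.320, 0.176), RR gives ψ = 0.250, H_out = 9.965 kJ/mol
Linear interpolation between T = 352.8 (H_out = 9.237) and T = 354.1 (H_out = 9.965) on hF = 9.307 gives T ≈ 352.9 K, at which ψ = 0.24.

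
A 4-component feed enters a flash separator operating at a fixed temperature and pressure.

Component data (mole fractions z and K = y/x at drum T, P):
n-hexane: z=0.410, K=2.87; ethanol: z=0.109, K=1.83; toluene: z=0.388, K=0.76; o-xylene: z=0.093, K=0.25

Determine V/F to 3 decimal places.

Rachford–Rice: g(V/F) = Σ zᵢ(Kᵢ−1)/(1+V/F(Kᵢ−1)) = 0.
g(0) = ΣzᵢKᵢ − 1 = 0.694 and g(1) = 1 − Σzᵢ/Kᵢ = -0.085, so a root lies in (0, 1).
Newton iteration, V/F⁰ = 0.5:
  V/F = 0.500: g = 0.2427, g' = -0.583 → V/F = 0.916
  V/F = 0.916: g = -0.0084, g' = -0.790 → V/F = 0.906
  V/F = 0.906: g = -0.0001, g' = -0.767 → V/F = 0.905
Converged at V/F = 0.905.

V/F = 0.905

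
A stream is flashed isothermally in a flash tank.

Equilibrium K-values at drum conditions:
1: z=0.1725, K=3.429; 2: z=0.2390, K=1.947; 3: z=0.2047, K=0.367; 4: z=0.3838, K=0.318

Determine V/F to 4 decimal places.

V/F = 0.2220

Rachford–Rice: g(V/F) = Σ zᵢ(Kᵢ−1)/(1+V/F(Kᵢ−1)) = 0.
g(0) = ΣzᵢKᵢ − 1 = 0.2540 and g(1) = 1 − Σzᵢ/Kᵢ = -0.9377, so a root lies in (0, 1).
Newton–Raphson from V/F = 0.5:
  V/F = 0.5000: g = -0.24396, g' = -0.8929 → V/F = 0.2268
  V/F = 0.2268: g = -0.00443, g' = -0.9301 → V/F = 0.2220
Converged at V/F = 0.2220.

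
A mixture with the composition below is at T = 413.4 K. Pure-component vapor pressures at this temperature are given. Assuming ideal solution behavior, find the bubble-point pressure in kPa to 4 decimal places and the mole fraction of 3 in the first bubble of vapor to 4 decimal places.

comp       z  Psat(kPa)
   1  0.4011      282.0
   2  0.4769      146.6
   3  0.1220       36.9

At the bubble point ψ → 0, so ΣzᵢKᵢ = 1 with Kᵢ = Pᵢˢᵃᵗ/P ⇒ P = ΣzᵢPᵢˢᵃᵗ.
P = 0.4011·282.0 + 0.4769·146.6 + 0.1220·36.9 = 187.5255 kPa
yᵢ = zᵢPᵢˢᵃᵗ/P ⇒ y_3 = 0.1220·36.9/187.5255 = 0.0240

Pbub = 187.5255 kPa, y_3 = 0.0240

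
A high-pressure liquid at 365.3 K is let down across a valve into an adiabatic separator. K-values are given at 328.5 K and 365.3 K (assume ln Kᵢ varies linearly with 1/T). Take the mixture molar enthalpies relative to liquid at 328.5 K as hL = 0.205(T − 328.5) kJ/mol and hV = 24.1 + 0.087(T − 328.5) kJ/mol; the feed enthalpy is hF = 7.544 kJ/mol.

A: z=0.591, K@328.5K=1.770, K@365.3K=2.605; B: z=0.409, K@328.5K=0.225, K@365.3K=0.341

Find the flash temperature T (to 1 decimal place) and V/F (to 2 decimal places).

T = 332.0 K, V/F = 0.29

Adiabatic flash: solve Rachford–Rice at each trial T, then check hF = ψ·hV(T) + (1−ψ)·hL(T).
  T = 328.5 K: K = (1.770, 0.225), RR gives ψ = 0.231, H_out = 5.577 kJ/mol
  T = 365.3 K: K = (2.605, 0.341), RR gives ψ = 0.642, H_out = 20.228 kJ/mol
  T = 346.9 K: K = (2.169, 0.280), RR gives ψ = 0.471, H_out = 14.104 kJ/mol
  T = 337.7 K: K = (1.965, 0.252), RR gives ψ = 0.366, H_out = 10.310 kJ/mol
  T = 333.1 K: K = (1.866, 0.238), RR gives ψ = 0.304, H_out = 8.097 kJ/mol
  T = 330.8 K: K = (1.818, 0.232), RR gives ψ = 0.269, H_out = 6.881 kJ/mol
  T = 332.0 K: K = (1.843, 0.235), RR gives ψ = 0.287, H_out = 7.525 kJ/mol
Linear interpolation between T = 332.0 (H_out = 7.525) and T = 333.1 (H_out = 8.097) on hF = 7.544 gives T ≈ 332.0 K, at which ψ = 0.29.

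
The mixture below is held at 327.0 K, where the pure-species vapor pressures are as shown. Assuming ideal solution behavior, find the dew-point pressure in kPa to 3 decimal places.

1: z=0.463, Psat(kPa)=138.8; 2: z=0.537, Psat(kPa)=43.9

At the dew point ψ → 1, so Σzᵢ/Kᵢ = 1 with Kᵢ = Pᵢˢᵃᵗ/P ⇒ 1/P = Σzᵢ/Pᵢˢᵃᵗ.
1/P = 0.463/138.8 + 0.537/43.9 = 0.015568 ⇒ P = 64.234 kPa

Pdew = 64.234 kPa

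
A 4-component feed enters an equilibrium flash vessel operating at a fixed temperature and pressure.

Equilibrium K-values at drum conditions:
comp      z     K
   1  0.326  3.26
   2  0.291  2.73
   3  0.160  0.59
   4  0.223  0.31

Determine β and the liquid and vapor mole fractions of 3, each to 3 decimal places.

Material balance + equilibrium reduce to Σ zᵢ(Kᵢ−1)/(1+β(Kᵢ−1)) = 0.
Check two-phase: ΣzᵢKᵢ = 2.021 > 1 and Σzᵢ/Kᵢ = 1.197 > 1, so g(0) = 1.021 > 0 and g(1) = -0.197 < 0.
Newton iteration, β⁰ = 0.57:
  β = 0.570: g = 0.2362, g' = -0.873 → β = 0.841
  β = 0.841: g = -0.0073, g' = -1.007 → β = 0.833
Converged at β = 0.833.
Compositions from xᵢ = zᵢ/(1+β(Kᵢ−1)), yᵢ = Kᵢxᵢ:
  1: x = 0.113, y = 0.369
  2: x = 0.119, y = 0.325
  3: x = 0.243, y = 0.143
  4: x = 0.525, y = 0.163

β = 0.833, x_3 = 0.243, y_3 = 0.143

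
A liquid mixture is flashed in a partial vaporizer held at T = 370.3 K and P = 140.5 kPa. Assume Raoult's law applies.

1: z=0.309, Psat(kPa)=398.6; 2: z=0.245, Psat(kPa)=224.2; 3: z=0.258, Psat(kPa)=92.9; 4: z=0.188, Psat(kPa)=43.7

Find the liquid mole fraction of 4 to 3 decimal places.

x_4 = 0.353

Raoult's law: Kᵢ = Pᵢˢᵃᵗ/P = Pᵢˢᵃᵗ/140.5.
  K_1 = 398.6/140.5 = 2.83701, K_2 = 224.2/140.5 = 1.59573, K_3 = 92.9/140.5 = 0.66121, K_4 = 43.7/140.5 = 0.31103
Rachford–Rice: g(V/F) = Σ zᵢ(Kᵢ−1)/(1+V/F(Kᵢ−1)) = 0.
g(0) = ΣzᵢKᵢ − 1 = 0.497 and g(1) = 1 − Σzᵢ/Kᵢ = -0.257, so a root lies in (0, 1).
Newton iteration, V/F⁰ = 0.5:
  V/F = 0.500: g = 0.1055, g' = -0.586 → V/F = 0.680
  V/F = 0.680: g = -0.0011, g' = -0.616 → V/F = 0.678
Converged at V/F = 0.678.
Compositions from xᵢ = zᵢ/(1+V/F(Kᵢ−1)), yᵢ = Kᵢxᵢ:
  1: x = 0.138, y = 0.390
  2: x = 0.174, y = 0.278
  3: x = 0.335, y = 0.221
  4: x = 0.353, y = 0.110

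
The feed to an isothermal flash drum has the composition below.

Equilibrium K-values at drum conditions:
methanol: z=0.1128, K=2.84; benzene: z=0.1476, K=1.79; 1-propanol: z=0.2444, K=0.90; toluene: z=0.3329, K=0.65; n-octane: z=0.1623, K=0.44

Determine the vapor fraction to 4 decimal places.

Newton iteration, ψ⁰ = 0.5:
  ψ = 0.5000: g = -0.10150, g' = -0.3117 → ψ = 0.1744
  ψ = 0.1744: g = 0.00993, g' = -0.4013 → ψ = 0.1991
  ψ = 0.1991: g = 0.00018, g' = -0.3875 → ψ = 0.1996
Converged at ψ = 0.1996.

ψ = 0.1996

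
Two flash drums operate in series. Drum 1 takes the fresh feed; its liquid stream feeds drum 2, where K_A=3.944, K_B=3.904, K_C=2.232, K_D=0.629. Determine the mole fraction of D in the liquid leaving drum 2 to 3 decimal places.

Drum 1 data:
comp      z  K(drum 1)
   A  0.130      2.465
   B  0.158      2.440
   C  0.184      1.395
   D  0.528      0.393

x_D (drum 2) = 0.841

Drum 1:
Newton–Raphson from ψ₁ = 0.5:
  ψ₁ = 0.500: g = -0.1573, g' = -0.625 → ψ₁ = 0.248
  ψ₁ = 0.248: g = -0.0039, g' = -0.621 → ψ₁ = 0.242
Converged at ψ₁ = 0.242.
Drum-1 compositions:
  A: x = 0.096, y = 0.237
  B: x = 0.117, y = 0.286
  C: x = 0.168, y = 0.234
  D: x = 0.619, y = 0.243
Drum-2 feed = drum-1 liquid: z₂ = (0.0960, 0.1172, 0.1679, 0.6189).
Drum 2:
Let ψ₂ = V/F and solve Σ zᵢ(Kᵢ−1)/(1+ψ₂(Kᵢ−1)) = 0.
g(0) = ΣzᵢKᵢ − 1 = 0.600 and g(1) = 1 − Σzᵢ/Kᵢ = -0.114, so a root lies in (0, 1).
Newton iteration, ψ₂⁰ = 0.37:
  ψ₂ = 0.370: g = 0.1752, g' = -0.655 → ψ₂ = 0.638
  ψ₂ = 0.638: g = 0.0327, g' = -0.448 → ψ₂ = 0.710
  ψ₂ = 0.710: g = 0.0010, g' = -0.422 → ψ₂ = 0.713
Converged at ψ₂ = 0.713.
  A: x = 0.031, y = 0.122
  B: x = 0.038, y = 0.149
  C: x = 0.089, y = 0.200
  D: x = 0.841, y = 0.529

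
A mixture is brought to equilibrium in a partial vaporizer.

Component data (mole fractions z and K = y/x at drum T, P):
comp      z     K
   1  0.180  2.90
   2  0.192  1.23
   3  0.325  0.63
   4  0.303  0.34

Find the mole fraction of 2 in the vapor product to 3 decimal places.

Material balance + equilibrium reduce to Σ zᵢ(Kᵢ−1)/(1+β(Kᵢ−1)) = 0.
Check two-phase: ΣzᵢKᵢ = 1.066 > 1 and Σzᵢ/Kᵢ = 1.625 > 1, so g(0) = 0.066 > 0 and g(1) = -0.625 < 0.
Newton iteration, β⁰ = 0.5:
  β = 0.500: g = -0.2310, g' = -0.540 → β = 0.072
  β = 0.072: g = 0.0106, g' = -0.705 → β = 0.087
  β = 0.087: g = 0.0002, g' = -0.684 → β = 0.088
Converged at β = 0.088.
Compositions from xᵢ = zᵢ/(1+β(Kᵢ−1)), yᵢ = Kᵢxᵢ:
  1: x = 0.154, y = 0.448
  2: x = 0.188, y = 0.231
  3: x = 0.336, y = 0.212
  4: x = 0.322, y = 0.109

y_2 = 0.231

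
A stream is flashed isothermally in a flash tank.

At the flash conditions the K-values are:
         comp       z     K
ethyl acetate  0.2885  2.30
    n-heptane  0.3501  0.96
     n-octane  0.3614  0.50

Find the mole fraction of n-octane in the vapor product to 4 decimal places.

y_n-octane = 0.2286

Rachford–Rice: g(ψ) = Σ zᵢ(Kᵢ−1)/(1+ψ(Kᵢ−1)) = 0.
g(0) = ΣzᵢKᵢ − 1 = 0.1803 and g(1) = 1 − Σzᵢ/Kᵢ = -0.2129, so a root lies in (0, 1).
Iterate (Newton) starting at ψ = 0.42:
  ψ = 0.4200: g = -0.00038, g' = -0.3493 → ψ = 0.4189
Converged at ψ = 0.4189.
Compositions from xᵢ = zᵢ/(1+ψ(Kᵢ−1)), yᵢ = Kᵢxᵢ:
  ethyl acetate: x = 0.1868, y = 0.4296
  n-heptane: x = 0.3561, y = 0.3418
  n-octane: x = 0.4572, y = 0.2286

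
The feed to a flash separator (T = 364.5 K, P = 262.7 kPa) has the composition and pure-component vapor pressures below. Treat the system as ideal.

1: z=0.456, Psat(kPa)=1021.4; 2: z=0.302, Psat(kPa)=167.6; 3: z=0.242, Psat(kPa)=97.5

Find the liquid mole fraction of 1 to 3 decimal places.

Raoult's law: Kᵢ = Pᵢˢᵃᵗ/P = Pᵢˢᵃᵗ/262.7.
  K_1 = 1021.4/262.7 = 3.88809, K_2 = 167.6/262.7 = 0.63799, K_3 = 97.5/262.7 = 0.37115
Newton iteration, ψ⁰ = 0.5:
  ψ = 0.500: g = 0.1834, g' = -0.899 → ψ = 0.704
  ψ = 0.704: g = 0.0145, g' = -0.793 → ψ = 0.722
Converged at ψ = 0.722.
Compositions from xᵢ = zᵢ/(1+ψ(Kᵢ−1)), yᵢ = Kᵢxᵢ:
  1: x = 0.148, y = 0.575
  2: x = 0.409, y = 0.261
  3: x = 0.443, y = 0.165

x_1 = 0.148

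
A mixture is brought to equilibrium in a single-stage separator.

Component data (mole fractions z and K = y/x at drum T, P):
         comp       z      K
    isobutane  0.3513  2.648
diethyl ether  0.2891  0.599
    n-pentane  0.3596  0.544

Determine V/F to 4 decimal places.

Rachford–Rice: g(V/F) = Σ zᵢ(Kᵢ−1)/(1+V/F(Kᵢ−1)) = 0.
Check two-phase: ΣzᵢKᵢ = 1.2990 > 1 and Σzᵢ/Kᵢ = 1.2763 > 1, so g(0) = 0.2990 > 0 and g(1) = -0.2763 < 0.
Newton iteration, V/F⁰ = 0.67:
  V/F = 0.6700: g = -0.11949, g' = -0.4574 → V/F = 0.4088
  V/F = 0.4088: g = 0.00570, g' = -0.5201 → V/F = 0.4198
Converged at V/F = 0.4198.

V/F = 0.4198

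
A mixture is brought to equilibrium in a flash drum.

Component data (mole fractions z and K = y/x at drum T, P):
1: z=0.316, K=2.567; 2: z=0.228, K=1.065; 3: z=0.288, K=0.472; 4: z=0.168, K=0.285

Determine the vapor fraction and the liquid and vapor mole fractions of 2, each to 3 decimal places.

Rachford–Rice: g(ψ) = Σ zᵢ(Kᵢ−1)/(1+ψ(Kᵢ−1)) = 0.
g(0) = ΣzᵢKᵢ − 1 = 0.238 and g(1) = 1 − Σzᵢ/Kᵢ = -0.537, so a root lies in (0, 1).
Newton–Raphson from ψ = 0.3:
  ψ = 0.300: g = 0.0178, g' = -0.613 → ψ = 0.329
Converged at ψ = 0.329.
Compositions from xᵢ = zᵢ/(1+ψ(Kᵢ−1)), yᵢ = Kᵢxᵢ:
  1: x = 0.208, y = 0.535
  2: x = 0.223, y = 0.238
  3: x = 0.349, y = 0.165
  4: x = 0.220, y = 0.063

ψ = 0.329, x_2 = 0.223, y_2 = 0.238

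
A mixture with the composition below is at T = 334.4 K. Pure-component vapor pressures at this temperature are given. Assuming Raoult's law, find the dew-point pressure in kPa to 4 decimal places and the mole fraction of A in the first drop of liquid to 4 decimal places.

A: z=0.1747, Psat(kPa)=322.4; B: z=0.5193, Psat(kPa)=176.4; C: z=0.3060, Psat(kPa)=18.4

At the dew point ψ → 1, so Σzᵢ/Kᵢ = 1 with Kᵢ = Pᵢˢᵃᵗ/P ⇒ 1/P = Σzᵢ/Pᵢˢᵃᵗ.
1/P = 0.1747/322.4 + 0.5193/176.4 + 0.3060/18.4 = 0.0201162 ⇒ P = 49.7112 kPa
xᵢ = zᵢP/Pᵢˢᵃᵗ ⇒ x_A = 0.1747·49.7112/322.4 = 0.0269

Pdew = 49.7112 kPa, x_A = 0.0269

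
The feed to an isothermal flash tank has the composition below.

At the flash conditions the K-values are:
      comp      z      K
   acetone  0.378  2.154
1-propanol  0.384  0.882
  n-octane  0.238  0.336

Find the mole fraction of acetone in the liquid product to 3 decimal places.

Let ψ = V/F and solve Σ zᵢ(Kᵢ−1)/(1+ψ(Kᵢ−1)) = 0.
Check two-phase: ΣzᵢKᵢ = 1.233 > 1 and Σzᵢ/Kᵢ = 1.319 > 1, so g(0) = 0.233 > 0 and g(1) = -0.319 < 0.
Newton iteration, ψ⁰ = 0.5:
  ψ = 0.500: g = -0.0081, g' = -0.444 → ψ = 0.482
Converged at ψ = 0.482.
Compositions from xᵢ = zᵢ/(1+ψ(Kᵢ−1)), yᵢ = Kᵢxᵢ:
  acetone: x = 0.243, y = 0.523
  1-propanol: x = 0.407, y = 0.359
  n-octane: x = 0.350, y = 0.118

x_acetone = 0.243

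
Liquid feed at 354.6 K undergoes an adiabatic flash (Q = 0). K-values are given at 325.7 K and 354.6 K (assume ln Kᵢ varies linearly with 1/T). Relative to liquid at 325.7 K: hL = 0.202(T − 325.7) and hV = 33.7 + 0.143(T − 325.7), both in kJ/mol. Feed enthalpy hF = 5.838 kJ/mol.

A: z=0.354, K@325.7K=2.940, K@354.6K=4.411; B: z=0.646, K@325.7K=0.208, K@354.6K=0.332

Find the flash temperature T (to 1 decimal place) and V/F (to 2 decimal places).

T = 329.6 K, V/F = 0.15

Adiabatic flash: solve Rachford–Rice at each trial T, then check hF = ψ·hV(T) + (1−ψ)·hL(T).
  T = 325.7 K: K = (2.940, 0.208), RR gives ψ = 0.114, H_out = 3.841 kJ/mol
  T = 354.6 K: K = (4.411, 0.332), RR gives ψ = 0.341, H_out = 16.734 kJ/mol
  T = 340.1 K: K = (3.630, 0.265), RR gives ψ = 0.236, H_out = 10.665 kJ/mol
  T = 332.9 K: K = (3.274, 0.235), RR gives ψ = 0.179, H_out = 7.410 kJ/mol
  T = 329.3 K: K = (3.104, 0.221), RR gives ψ = 0.148, H_out = 5.674 kJ/mol
  T = 331.1 K: K = (3.189, 0.228), RR gives ψ = 0.164, H_out = 6.553 kJ/mol
Linear interpolation between T = 329.3 (H_out = 5.674) and T = 331.1 (H_out = 6.553) on hF = 5.838 gives T ≈ 329.6 K, at which ψ = 0.15.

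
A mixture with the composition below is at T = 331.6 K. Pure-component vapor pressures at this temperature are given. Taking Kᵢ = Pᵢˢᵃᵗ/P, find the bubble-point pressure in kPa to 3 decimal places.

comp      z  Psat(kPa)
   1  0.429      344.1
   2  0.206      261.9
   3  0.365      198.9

At the bubble point ψ → 0, so ΣzᵢKᵢ = 1 with Kᵢ = Pᵢˢᵃᵗ/P ⇒ P = ΣzᵢPᵢˢᵃᵗ.
P = 0.429·344.1 + 0.206·261.9 + 0.365·198.9 = 274.169 kPa

Pbub = 274.169 kPa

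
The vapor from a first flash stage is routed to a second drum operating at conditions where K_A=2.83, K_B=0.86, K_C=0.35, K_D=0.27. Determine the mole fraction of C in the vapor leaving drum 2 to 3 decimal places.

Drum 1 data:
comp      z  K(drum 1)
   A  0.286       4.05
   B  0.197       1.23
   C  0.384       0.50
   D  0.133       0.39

Drum 1:
Rachford–Rice: g(ψ₁) = Σ zᵢ(Kᵢ−1)/(1+ψ₁(Kᵢ−1)) = 0.
g(0) = ΣzᵢKᵢ − 1 = 0.644 and g(1) = 1 − Σzᵢ/Kᵢ = -0.340, so a root lies in (0, 1).
Newton–Raphson from ψ₁ = 0.59:
  ψ₁ = 0.590: g = -0.0476, g' = -0.661 → ψ₁ = 0.518
  ψ₁ = 0.518: g = 0.0009, g' = -0.689 → ψ₁ = 0.519
Converged at ψ₁ = 0.519.
Drum-1 compositions:
  A: x = 0.111, y = 0.448
  B: x = 0.176, y = 0.216
  C: x = 0.519, y = 0.259
  D: x = 0.195, y = 0.076
Drum-2 feed = drum-1 vapor: z₂ = (0.4483, 0.2165, 0.2593, 0.0759).
Drum 2:
Let ψ₂ = V/F and solve Σ zᵢ(Kᵢ−1)/(1+ψ₂(Kᵢ−1)) = 0.
Check two-phase: ΣzᵢKᵢ = 1.566 > 1 and Σzᵢ/Kᵢ = 1.432 > 1, so g(0) = 0.566 > 0 and g(1) = -0.432 < 0.
Newton–Raphson from ψ₂ = 0.5:
  ψ₂ = 0.500: g = 0.0588, g' = -0.755 → ψ₂ = 0.578
Converged at ψ₂ = 0.578.
  A: x = 0.218, y = 0.617
  B: x = 0.236, y = 0.203
  C: x = 0.415, y = 0.145
  D: x = 0.131, y = 0.035

y_C (drum 2) = 0.145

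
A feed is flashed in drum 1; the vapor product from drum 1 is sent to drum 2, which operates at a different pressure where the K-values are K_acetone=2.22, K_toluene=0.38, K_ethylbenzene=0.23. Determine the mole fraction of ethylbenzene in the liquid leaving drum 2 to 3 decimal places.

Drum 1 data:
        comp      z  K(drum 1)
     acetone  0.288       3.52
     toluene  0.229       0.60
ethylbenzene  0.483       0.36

Drum 1:
Iterate (Newton) starting at ψ₁ = 0.44:
  ψ₁ = 0.440: g = -0.1973, g' = -0.849 → ψ₁ = 0.207
  ψ₁ = 0.207: g = 0.0202, g' = -1.095 → ψ₁ = 0.226
Converged at ψ₁ = 0.226.
Drum-1 compositions:
  acetone: x = 0.183, y = 0.646
  toluene: x = 0.252, y = 0.151
  ethylbenzene: x = 0.565, y = 0.203
Drum-2 feed = drum-1 vapor: z₂ = (0.6456, 0.1511, 0.2033).
Drum 2:
Rachford–Rice: g(ψ₂) = Σ zᵢ(Kᵢ−1)/(1+ψ₂(Kᵢ−1)) = 0.
g(0) = ΣzᵢKᵢ − 1 = 0.537 and g(1) = 1 − Σzᵢ/Kᵢ = -0.572, so a root lies in (0, 1).
Newton–Raphson from ψ₂ = 0.47:
  ψ₂ = 0.470: g = 0.1230, g' = -0.800 → ψ₂ = 0.624
  ψ₂ = 0.624: g = -0.0068, g' = -0.911 → ψ₂ = 0.616
Converged at ψ₂ = 0.616.
  acetone: x = 0.369, y = 0.818
  toluene: x = 0.245, y = 0.093
  ethylbenzene: x = 0.387, y = 0.089

x_ethylbenzene (drum 2) = 0.387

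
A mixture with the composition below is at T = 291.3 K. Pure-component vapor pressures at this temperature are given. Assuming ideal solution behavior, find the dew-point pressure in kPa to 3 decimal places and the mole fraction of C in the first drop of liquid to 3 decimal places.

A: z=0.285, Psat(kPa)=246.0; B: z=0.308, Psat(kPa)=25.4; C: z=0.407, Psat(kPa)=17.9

At the dew point ψ → 1, so Σzᵢ/Kᵢ = 1 with Kᵢ = Pᵢˢᵃᵗ/P ⇒ 1/P = Σzᵢ/Pᵢˢᵃᵗ.
1/P = 0.285/246.0 + 0.308/25.4 + 0.407/17.9 = 0.036022 ⇒ P = 27.761 kPa
xᵢ = zᵢP/Pᵢˢᵃᵗ ⇒ x_C = 0.407·27.761/17.9 = 0.631

Pdew = 27.761 kPa, x_C = 0.631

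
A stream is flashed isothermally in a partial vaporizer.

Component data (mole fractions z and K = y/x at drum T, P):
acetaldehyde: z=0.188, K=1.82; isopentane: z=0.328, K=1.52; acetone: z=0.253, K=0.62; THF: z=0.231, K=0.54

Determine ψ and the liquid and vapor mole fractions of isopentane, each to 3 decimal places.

Newton–Raphson from ψ = 0.4:
  ψ = 0.400: g = 0.0137, g' = -0.257 → ψ = 0.453
Converged at ψ = 0.453.
Compositions from xᵢ = zᵢ/(1+ψ(Kᵢ−1)), yᵢ = Kᵢxᵢ:
  acetaldehyde: x = 0.137, y = 0.249
  isopentane: x = 0.265, y = 0.403
  acetone: x = 0.306, y = 0.190
  THF: x = 0.292, y = 0.158

ψ = 0.453, x_isopentane = 0.265, y_isopentane = 0.403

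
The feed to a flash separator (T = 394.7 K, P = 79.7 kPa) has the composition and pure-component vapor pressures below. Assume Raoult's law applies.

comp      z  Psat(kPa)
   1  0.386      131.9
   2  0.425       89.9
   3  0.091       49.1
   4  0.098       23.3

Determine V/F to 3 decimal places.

Raoult's law: Kᵢ = Pᵢˢᵃᵗ/P = Pᵢˢᵃᵗ/79.7.
  K_1 = 131.9/79.7 = 1.65496, K_2 = 89.9/79.7 = 1.12798, K_3 = 49.1/79.7 = 0.61606, K_4 = 23.3/79.7 = 0.29235
Rachford–Rice: g(V/F) = Σ zᵢ(Kᵢ−1)/(1+V/F(Kᵢ−1)) = 0.
Feasibility: ΣzᵢKᵢ = 1.203, Σzᵢ/Kᵢ = 1.093 — both > 1, two phases present.
Newton iteration, V/F⁰ = 0.5:
  V/F = 0.500: g = 0.0910, g' = -0.238 → V/F = 0.882
  V/F = 0.882: g = -0.0282, g' = -0.450 → V/F = 0.819
  V/F = 0.819: g = -0.0023, g' = -0.382 → V/F = 0.813
Converged at V/F = 0.813.

V/F = 0.813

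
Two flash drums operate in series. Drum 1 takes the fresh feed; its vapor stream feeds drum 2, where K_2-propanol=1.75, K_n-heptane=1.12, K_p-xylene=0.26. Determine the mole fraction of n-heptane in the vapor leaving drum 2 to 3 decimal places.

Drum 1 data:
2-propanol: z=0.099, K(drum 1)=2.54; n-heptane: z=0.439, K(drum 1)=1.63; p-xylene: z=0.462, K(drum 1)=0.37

y_n-heptane (drum 2) = 0.670

Drum 1:
Newton–Raphson from ψ₁ = 0.52:
  ψ₁ = 0.520: g = -0.1399, g' = -0.577 → ψ₁ = 0.277
  ψ₁ = 0.277: g = -0.0105, g' = -0.511 → ψ₁ = 0.257
Converged at ψ₁ = 0.257.
Drum-1 compositions:
  2-propanol: x = 0.071, y = 0.180
  n-heptane: x = 0.378, y = 0.616
  p-xylene: x = 0.551, y = 0.204
Drum-2 feed = drum-1 vapor: z₂ = (0.1802, 0.6159, 0.2040).
Drum 2:
Newton iteration, ψ₂⁰ = 0.5:
  ψ₂ = 0.500: g = -0.0716, g' = -0.343 → ψ₂ = 0.291
  ψ₂ = 0.291: g = -0.0101, g' = -0.258 → ψ₂ = 0.252
  ψ₂ = 0.252: g = -0.0002, g' = -0.249 → ψ₂ = 0.251
Converged at ψ₂ = 0.251.
  2-propanol: x = 0.152, y = 0.265
  n-heptane: x = 0.598, y = 0.670
  p-xylene: x = 0.251, y = 0.065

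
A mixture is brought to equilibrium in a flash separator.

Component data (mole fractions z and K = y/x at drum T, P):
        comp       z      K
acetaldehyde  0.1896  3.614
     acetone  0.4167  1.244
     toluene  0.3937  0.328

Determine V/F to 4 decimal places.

V/F = 0.3597

Rachford–Rice: g(V/F) = Σ zᵢ(Kᵢ−1)/(1+V/F(Kᵢ−1)) = 0.
Feasibility: ΣzᵢKᵢ = 1.3327, Σzᵢ/Kᵢ = 1.5877 — both > 1, two phases present.
Newton–Raphson from V/F = 0.49:
  V/F = 0.4900: g = -0.08634, g' = -0.6640 → V/F = 0.3600
  V/F = 0.3600: g = -0.00018, g' = -0.6742 → V/F = 0.3597
Converged at V/F = 0.3597.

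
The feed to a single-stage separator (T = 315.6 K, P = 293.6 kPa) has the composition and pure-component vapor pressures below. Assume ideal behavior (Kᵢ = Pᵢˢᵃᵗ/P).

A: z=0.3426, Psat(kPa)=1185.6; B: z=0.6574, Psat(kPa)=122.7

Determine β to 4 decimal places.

β = 0.3722

Raoult's law: Kᵢ = Pᵢˢᵃᵗ/P = Pᵢˢᵃᵗ/293.6.
  K_A = 1185.6/293.6 = 4.038147, K_B = 122.7/293.6 = 0.417916
Rachford–Rice: g(β) = Σ zᵢ(Kᵢ−1)/(1+β(Kᵢ−1)) = 0.
Check two-phase: ΣzᵢKᵢ = 1.6582 > 1 and Σzᵢ/Kᵢ = 1.6579 > 1, so g(0) = 0.6582 > 0 and g(1) = -0.6579 < 0.
Binary case is linear: z₁(K₁−1)(1+β(K₂−1)) + z₂(K₂−1)(1+β(K₁−1)) = 0
⇒ β = [z₁(K₁−1)+z₂(K₂−1)] / [−(K₁−1)(K₂−1)] = 0.65821/1.76846 = 0.3722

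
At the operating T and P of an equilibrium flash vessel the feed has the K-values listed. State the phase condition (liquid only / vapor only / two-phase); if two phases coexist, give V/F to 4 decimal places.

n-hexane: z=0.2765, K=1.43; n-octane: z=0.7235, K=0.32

ΣzᵢKᵢ = 0.6269; Σzᵢ/Kᵢ = 2.4543.
Since ΣzᵢKᵢ < 1 the mixture is below its bubble point — single liquid phase.

liquid only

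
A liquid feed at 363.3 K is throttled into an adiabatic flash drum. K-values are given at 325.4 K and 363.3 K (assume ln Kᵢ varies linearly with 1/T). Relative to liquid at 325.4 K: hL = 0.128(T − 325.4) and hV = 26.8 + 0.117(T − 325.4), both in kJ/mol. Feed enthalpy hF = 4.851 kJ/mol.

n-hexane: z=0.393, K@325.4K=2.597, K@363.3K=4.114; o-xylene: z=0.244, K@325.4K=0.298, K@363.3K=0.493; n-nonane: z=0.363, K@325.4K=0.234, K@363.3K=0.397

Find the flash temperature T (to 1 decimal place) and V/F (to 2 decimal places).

Adiabatic flash: solve Rachford–Rice at each trial T, then check hF = ψ·hV(T) + (1−ψ)·hL(T).
  T = 325.4 K: K = (2.597, 0.298, 0.234), RR gives ψ = 0.151, H_out = 4.038 kJ/mol
  T = 363.3 K: K = (4.114, 0.493, 0.397), RR gives ψ = 0.500, H_out = 18.030 kJ/mol
  T = 344.4 K: K = (3.312, 0.389, 0.309), RR gives ψ = 0.334, H_out = 11.303 kJ/mol
  T = 334.9 K: K = (2.943, 0.342, 0.270), RR gives ψ = 0.248, H_out = 7.833 kJ/mol
  T = 330.1 K: K = (2.765, 0.319, 0.252), RR gives ψ = 0.201, H_out = 5.973 kJ/mol
  T = 327.8 K: K = (2.682, 0.309, 0.243), RR gives ψ = 0.177, H_out = 5.043 kJ/mol
Linear interpolation between T = 325.4 (H_out = 4.038) and T = 327.8 (H_out = 5.043) on hF = 4.851 gives T ≈ 327.3 K, at which ψ = 0.17.

T = 327.3 K, V/F = 0.17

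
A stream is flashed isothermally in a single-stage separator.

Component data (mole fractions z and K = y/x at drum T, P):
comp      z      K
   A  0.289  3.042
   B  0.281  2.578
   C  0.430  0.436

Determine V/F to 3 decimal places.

V/F = 0.771

Rachford–Rice: g(V/F) = Σ zᵢ(Kᵢ−1)/(1+V/F(Kᵢ−1)) = 0.
g(0) = ΣzᵢKᵢ − 1 = 0.791 and g(1) = 1 − Σzᵢ/Kᵢ = -0.190, so a root lies in (0, 1).
Newton–Raphson from V/F = 0.5:
  V/F = 0.500: g = 0.2021, g' = -0.779 → V/F = 0.759
  V/F = 0.759: g = 0.0088, g' = -0.749 → V/F = 0.771
Converged at V/F = 0.771.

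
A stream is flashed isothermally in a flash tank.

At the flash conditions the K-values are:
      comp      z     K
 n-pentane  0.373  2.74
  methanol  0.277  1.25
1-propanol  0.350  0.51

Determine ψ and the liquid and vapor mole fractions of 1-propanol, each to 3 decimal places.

ψ = 0.906, x_1-propanol = 0.629, y_1-propanol = 0.321

Rachford–Rice: g(ψ) = Σ zᵢ(Kᵢ−1)/(1+ψ(Kᵢ−1)) = 0.
g(0) = ΣzᵢKᵢ − 1 = 0.547 and g(1) = 1 − Σzᵢ/Kᵢ = -0.044, so a root lies in (0, 1).
Newton iteration, ψ⁰ = 0.5:
  ψ = 0.500: g = 0.1815, g' = -0.484 → ψ = 0.875
  ψ = 0.875: g = 0.0139, g' = -0.447 → ψ = 0.906
Converged at ψ = 0.906.
Compositions from xᵢ = zᵢ/(1+ψ(Kᵢ−1)), yᵢ = Kᵢxᵢ:
  n-pentane: x = 0.145, y = 0.397
  methanol: x = 0.226, y = 0.282
  1-propanol: x = 0.629, y = 0.321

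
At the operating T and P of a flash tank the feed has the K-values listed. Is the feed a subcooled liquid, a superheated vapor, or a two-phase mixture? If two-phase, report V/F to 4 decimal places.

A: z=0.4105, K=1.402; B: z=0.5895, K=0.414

subcooled liquid

ΣzᵢKᵢ = 0.8196; Σzᵢ/Kᵢ = 1.7167.
Since ΣzᵢKᵢ < 1 the mixture is below its bubble point — single liquid phase.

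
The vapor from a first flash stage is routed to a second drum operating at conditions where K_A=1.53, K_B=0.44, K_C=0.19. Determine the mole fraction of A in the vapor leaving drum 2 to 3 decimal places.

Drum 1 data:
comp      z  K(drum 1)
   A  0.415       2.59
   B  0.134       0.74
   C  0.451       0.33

Drum 1:
Rachford–Rice: g(ψ₁) = Σ zᵢ(Kᵢ−1)/(1+ψ₁(Kᵢ−1)) = 0.
Feasibility: ΣzᵢKᵢ = 1.323, Σzᵢ/Kᵢ = 1.708 — both > 1, two phases present.
Newton iteration, ψ₁⁰ = 0.32:
  ψ₁ = 0.320: g = 0.0147, g' = -0.800 → ψ₁ = 0.338
Converged at ψ₁ = 0.338.
Drum-1 compositions:
  A: x = 0.270, y = 0.699
  B: x = 0.147, y = 0.109
  C: x = 0.583, y = 0.192
Drum-2 feed = drum-1 vapor: z₂ = (0.6988, 0.1087, 0.1925).
Drum 2:
Material balance + equilibrium reduce to Σ zᵢ(Kᵢ−1)/(1+ψ₂(Kᵢ−1)) = 0.
Check two-phase: ΣzᵢKᵢ = 1.154 > 1 and Σzᵢ/Kᵢ = 1.717 > 1, so g(0) = 0.154 > 0 and g(1) = -0.717 < 0.
Newton iteration, ψ₂⁰ = 0.5:
  ψ₂ = 0.500: g = -0.0538, g' = -0.545 → ψ₂ = 0.401
  ψ₂ = 0.401: g = -0.0041, g' = -0.467 → ψ₂ = 0.392
Converged at ψ₂ = 0.392.
  A: x = 0.578, y = 0.885
  B: x = 0.139, y = 0.061
  C: x = 0.282, y = 0.054

y_A (drum 2) = 0.885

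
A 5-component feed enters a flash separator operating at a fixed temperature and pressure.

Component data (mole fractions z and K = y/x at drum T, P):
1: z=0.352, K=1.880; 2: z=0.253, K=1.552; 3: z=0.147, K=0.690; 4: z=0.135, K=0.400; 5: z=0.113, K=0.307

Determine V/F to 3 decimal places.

Material balance + equilibrium reduce to Σ zᵢ(Kᵢ−1)/(1+V/F(Kᵢ−1)) = 0.
g(0) = ΣzᵢKᵢ − 1 = 0.245 and g(1) = 1 − Σzᵢ/Kᵢ = -0.269, so a root lies in (0, 1).
Newton–Raphson from V/F = 0.35:
  V/F = 0.350: g = 0.0968, g' = -0.404 → V/F = 0.590
  V/F = 0.590: g = -0.0043, g' = -0.455 → V/F = 0.580
Converged at V/F = 0.580.

V/F = 0.580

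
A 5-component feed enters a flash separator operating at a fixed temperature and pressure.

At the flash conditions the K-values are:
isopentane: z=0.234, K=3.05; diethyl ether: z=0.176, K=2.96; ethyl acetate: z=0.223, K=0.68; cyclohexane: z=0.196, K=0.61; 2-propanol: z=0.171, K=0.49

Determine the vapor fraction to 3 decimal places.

ψ = 0.720

Rachford–Rice: g(ψ) = Σ zᵢ(Kᵢ−1)/(1+ψ(Kᵢ−1)) = 0.
Feasibility: ΣzᵢKᵢ = 1.590, Σzᵢ/Kᵢ = 1.134 — both > 1, two phases present.
Newton iteration, ψ⁰ = 0.65:
  ψ = 0.650: g = 0.0344, g' = -0.501 → ψ = 0.719
  ψ = 0.719: g = 0.0006, g' = -0.484 → ψ = 0.720
Converged at ψ = 0.720.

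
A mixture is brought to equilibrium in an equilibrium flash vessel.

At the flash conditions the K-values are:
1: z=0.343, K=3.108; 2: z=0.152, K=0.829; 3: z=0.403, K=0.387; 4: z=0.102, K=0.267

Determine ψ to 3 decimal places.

Let ψ = V/F and solve Σ zᵢ(Kᵢ−1)/(1+ψ(Kᵢ−1)) = 0.
g(0) = ΣzᵢKᵢ − 1 = 0.375 and g(1) = 1 − Σzᵢ/Kᵢ = -0.717, so a root lies in (0, 1).
Iterate (Newton) starting at ψ = 0.5:
  ψ = 0.500: g = -0.1506, g' = -0.818 → ψ = 0.316
  ψ = 0.316: g = 0.0029, g' = -0.880 → ψ = 0.319
Converged at ψ = 0.319.

ψ = 0.319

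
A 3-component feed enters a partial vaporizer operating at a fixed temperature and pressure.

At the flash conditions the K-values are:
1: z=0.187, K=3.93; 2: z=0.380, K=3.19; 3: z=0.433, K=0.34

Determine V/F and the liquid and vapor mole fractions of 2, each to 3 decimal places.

V/F = 0.679, x_2 = 0.153, y_2 = 0.487

Material balance + equilibrium reduce to Σ zᵢ(Kᵢ−1)/(1+V/F(Kᵢ−1)) = 0.
Check two-phase: ΣzᵢKᵢ = 2.094 > 1 and Σzᵢ/Kᵢ = 1.440 > 1, so g(0) = 1.094 > 0 and g(1) = -0.440 < 0.
Newton–Raphson from V/F = 0.5:
  V/F = 0.500: g = 0.1930, g' = -1.100 → V/F = 0.675
  V/F = 0.675: g = 0.0039, g' = -1.092 → V/F = 0.679
Converged at V/F = 0.679.
Compositions from xᵢ = zᵢ/(1+V/F(Kᵢ−1)), yᵢ = Kᵢxᵢ:
  1: x = 0.063, y = 0.246
  2: x = 0.153, y = 0.487
  3: x = 0.785, y = 0.267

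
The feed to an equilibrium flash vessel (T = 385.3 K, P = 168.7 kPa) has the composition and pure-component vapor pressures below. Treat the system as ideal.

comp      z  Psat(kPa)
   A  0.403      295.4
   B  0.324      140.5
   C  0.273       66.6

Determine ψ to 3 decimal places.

Raoult's law: Kᵢ = Pᵢˢᵃᵗ/P = Pᵢˢᵃᵗ/168.7.
  K_A = 295.4/168.7 = 1.75104, K_B = 140.5/168.7 = 0.83284, K_C = 66.6/168.7 = 0.39478
Newton iteration, ψ⁰ = 0.34:
  ψ = 0.340: g = -0.0244, g' = -0.313 → ψ = 0.262
Converged at ψ = 0.262.

ψ = 0.262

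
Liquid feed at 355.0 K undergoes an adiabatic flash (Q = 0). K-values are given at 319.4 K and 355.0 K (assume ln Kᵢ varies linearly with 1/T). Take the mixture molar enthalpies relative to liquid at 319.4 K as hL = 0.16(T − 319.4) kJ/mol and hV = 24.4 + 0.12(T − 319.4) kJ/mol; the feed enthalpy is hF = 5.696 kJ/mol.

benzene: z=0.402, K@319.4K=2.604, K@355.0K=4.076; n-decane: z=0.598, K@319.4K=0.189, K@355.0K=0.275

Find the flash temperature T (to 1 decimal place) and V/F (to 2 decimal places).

T = 326.7 K, V/F = 0.19

Adiabatic flash: solve Rachford–Rice at each trial T, then check hF = ψ·hV(T) + (1−ψ)·hL(T).
  T = 319.4 K: K = (2.604, 0.189), RR gives ψ = 0.123, H_out = 2.998 kJ/mol
  T = 355.0 K: K = (4.076, 0.275), RR gives ψ = 0.360, H_out = 13.969 kJ/mol
  T = 337.2 K: K = (3.297, 0.230), RR gives ψ = 0.262, H_out = 9.051 kJ/mol
  T = 328.3 K: K = (2.939, 0.209), RR gives ψ = 0.200, H_out = 6.232 kJ/mol
  T = 323.9 K: K = (2.771, 0.199), RR gives ψ = 0.164, H_out = 4.697 kJ/mol
  T = 326.1 K: K = (2.854, 0.204), RR gives ψ = 0.183, H_out = 5.479 kJ/mol
Linear interpolation between T = 326.1 (H_out = 5.479) and T = 328.3 (H_out = 6.232) on hF = 5.696 gives T ≈ 326.7 K, at which ψ = 0.19.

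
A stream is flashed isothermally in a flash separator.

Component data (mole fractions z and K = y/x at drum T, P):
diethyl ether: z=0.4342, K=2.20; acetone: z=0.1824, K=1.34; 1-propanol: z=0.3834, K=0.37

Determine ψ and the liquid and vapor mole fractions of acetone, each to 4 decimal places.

ψ = 0.5442, x_acetone = 0.1539, y_acetone = 0.2063

Let ψ = V/F and solve Σ zᵢ(Kᵢ−1)/(1+ψ(Kᵢ−1)) = 0.
Check two-phase: ΣzᵢKᵢ = 1.3415 > 1 and Σzᵢ/Kᵢ = 1.3697 > 1, so g(0) = 0.3415 > 0 and g(1) = -0.3697 < 0.
Iterate (Newton) starting at ψ = 0.5:
  ψ = 0.5000: g = 0.02604, g' = -0.5839 → ψ = 0.5446
  ψ = 0.5446: g = -0.00026, g' = -0.5963 → ψ = 0.5442
Converged at ψ = 0.5442.
Compositions from xᵢ = zᵢ/(1+ψ(Kᵢ−1)), yᵢ = Kᵢxᵢ:
  diethyl ether: x = 0.2627, y = 0.5779
  acetone: x = 0.1539, y = 0.2063
  1-propanol: x = 0.5834, y = 0.2159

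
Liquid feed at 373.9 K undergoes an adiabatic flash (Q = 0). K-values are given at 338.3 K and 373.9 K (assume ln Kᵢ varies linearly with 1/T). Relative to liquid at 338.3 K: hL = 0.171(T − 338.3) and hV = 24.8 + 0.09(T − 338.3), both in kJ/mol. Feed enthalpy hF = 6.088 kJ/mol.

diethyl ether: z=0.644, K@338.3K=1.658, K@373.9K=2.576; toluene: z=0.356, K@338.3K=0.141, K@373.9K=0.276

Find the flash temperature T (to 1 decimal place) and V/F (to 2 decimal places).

Adiabatic flash: solve Rachford–Rice at each trial T, then check hF = ψ·hV(T) + (1−ψ)·hL(T).
  T = 338.3 K: K = (1.658, 0.141), RR gives ψ = 0.209, H_out = 5.175 kJ/mol
  T = 373.9 K: K = (2.576, 0.276), RR gives ψ = 0.664, H_out = 20.632 kJ/mol
  T = 356.1 K: K = (2.090, 0.201), RR gives ψ = 0.479, H_out = 14.229 kJ/mol
  T = 347.2 K: K = (1.867, 0.169), RR gives ψ = 0.364, H_out = 10.292 kJ/mol
  T = 342.8 K: K = (1.762, 0.155), RR gives ψ = 0.295, H_out = 7.967 kJ/mol
  T = 340.6 K: K = (1.711, 0.148), RR gives ψ = 0.255, H_out = 6.665 kJ/mol
Linear interpolation between T = 338.3 (H_out = 5.175) and T = 340.6 (H_out = 6.665) on hF = 6.088 gives T ≈ 339.7 K, at which ψ = 0.24.

T = 339.7 K, V/F = 0.24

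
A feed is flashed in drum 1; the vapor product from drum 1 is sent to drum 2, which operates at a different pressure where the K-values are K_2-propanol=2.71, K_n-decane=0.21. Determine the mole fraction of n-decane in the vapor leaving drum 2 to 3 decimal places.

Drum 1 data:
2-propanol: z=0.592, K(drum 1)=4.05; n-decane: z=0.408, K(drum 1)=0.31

y_n-decane (drum 2) = 0.144

Drum 1:
Rachford–Rice: g(ψ₁) = Σ zᵢ(Kᵢ−1)/(1+ψ₁(Kᵢ−1)) = 0.
g(0) = ΣzᵢKᵢ − 1 = 1.524 and g(1) = 1 − Σzᵢ/Kᵢ = -0.462, so a root lies in (0, 1).
Binary case is linear: z₁(K₁−1)(1+ψ₁(K₂−1)) + z₂(K₂−1)(1+ψ₁(K₁−1)) = 0
⇒ ψ₁ = [z₁(K₁−1)+z₂(K₂−1)] / [−(K₁−1)(K₂−1)] = 1.5241/2.1045 = 0.724
Drum-1 compositions:
  2-propanol: x = 0.184, y = 0.747
  n-decane: x = 0.816, y = 0.253
Drum-2 feed = drum-1 vapor: z₂ = (0.7472, 0.2528).
Drum 2:
Binary case is linear: z₁(K₁−1)(1+ψ₂(K₂−1)) + z₂(K₂−1)(1+ψ₂(K₁−1)) = 0
⇒ ψ₂ = [z₁(K₁−1)+z₂(K₂−1)] / [−(K₁−1)(K₂−1)] = 1.0780/1.3509 = 0.798
  2-propanol: x = 0.316, y = 0.856
  n-decane: x = 0.684, y = 0.144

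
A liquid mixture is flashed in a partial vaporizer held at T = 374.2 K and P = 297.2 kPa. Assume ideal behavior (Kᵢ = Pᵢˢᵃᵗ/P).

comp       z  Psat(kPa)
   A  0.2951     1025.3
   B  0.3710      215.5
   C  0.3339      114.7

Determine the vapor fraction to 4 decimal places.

Raoult's law: Kᵢ = Pᵢˢᵃᵗ/P = Pᵢˢᵃᵗ/297.2.
  K_A = 1025.3/297.2 = 3.449865, K_B = 215.5/297.2 = 0.725101, K_C = 114.7/297.2 = 0.385935
Let ψ = V/F and solve Σ zᵢ(Kᵢ−1)/(1+ψ(Kᵢ−1)) = 0.
Check two-phase: ΣzᵢKᵢ = 1.4159 > 1 and Σzᵢ/Kᵢ = 1.4624 > 1, so g(0) = 0.4159 > 0 and g(1) = -0.4624 < 0.
Iterate (Newton) starting at ψ = 0.5:
  ψ = 0.5000: g = -0.08919, g' = -0.6577 → ψ = 0.3644
  ψ = 0.3644: g = 0.00449, g' = -0.7380 → ψ = 0.3705
Converged at ψ = 0.3705.

ψ = 0.3705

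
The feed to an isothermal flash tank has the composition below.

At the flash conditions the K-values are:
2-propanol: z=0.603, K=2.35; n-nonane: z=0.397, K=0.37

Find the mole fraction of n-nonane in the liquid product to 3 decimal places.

Rachford–Rice: g(V/F) = Σ zᵢ(Kᵢ−1)/(1+V/F(Kᵢ−1)) = 0.
g(0) = ΣzᵢKᵢ − 1 = 0.564 and g(1) = 1 − Σzᵢ/Kᵢ = -0.330, so a root lies in (0, 1).
Binary case is linear: z₁(K₁−1)(1+V/F(K₂−1)) + z₂(K₂−1)(1+V/F(K₁−1)) = 0
⇒ V/F = [z₁(K₁−1)+z₂(K₂−1)] / [−(K₁−1)(K₂−1)] = 0.5639/0.8505 = 0.663
Compositions from xᵢ = zᵢ/(1+V/F(Kᵢ−1)), yᵢ = Kᵢxᵢ:
  2-propanol: x = 0.318, y = 0.748
  n-nonane: x = 0.682, y = 0.252

x_n-nonane = 0.682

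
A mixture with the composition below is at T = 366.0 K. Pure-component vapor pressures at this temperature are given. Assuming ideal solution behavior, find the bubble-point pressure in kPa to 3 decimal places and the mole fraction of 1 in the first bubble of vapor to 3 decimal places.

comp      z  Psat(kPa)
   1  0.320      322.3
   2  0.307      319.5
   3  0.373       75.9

At the bubble point ψ → 0, so ΣzᵢKᵢ = 1 with Kᵢ = Pᵢˢᵃᵗ/P ⇒ P = ΣzᵢPᵢˢᵃᵗ.
P = 0.320·322.3 + 0.307·319.5 + 0.373·75.9 = 229.533 kPa
yᵢ = zᵢPᵢˢᵃᵗ/P ⇒ y_1 = 0.320·322.3/229.533 = 0.449

Pbub = 229.533 kPa, y_1 = 0.449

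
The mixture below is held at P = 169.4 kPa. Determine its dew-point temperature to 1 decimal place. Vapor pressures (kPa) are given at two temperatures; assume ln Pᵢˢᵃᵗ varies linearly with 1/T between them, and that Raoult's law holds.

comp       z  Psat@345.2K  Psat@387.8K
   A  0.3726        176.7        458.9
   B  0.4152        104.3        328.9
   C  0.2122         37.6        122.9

T = 369.9 K

Dew-point temperature: Σzᵢ·P/Pᵢˢᵃᵗ(T) = 1. Interpolate ln Pᵢˢᵃᵗ = aᵢ + bᵢ/T.
  T = 345.2 K: ΣzᵢP/Pᵢˢᵃᵗ = 1.9876
  T = 387.8 K: ΣzᵢP/Pᵢˢᵃᵗ = 0.6439
  T = 366.5 K: ΣzᵢP/Pᵢˢᵃᵗ = 1.0938
  T = 377.1 K: ΣzᵢP/Pᵢˢᵃᵗ = 0.8338
  T = 371.8 K: ΣzᵢP/Pᵢˢᵃᵗ = 0.9531
  T = 369.1 K: ΣzᵢP/Pᵢˢᵃᵗ = 1.0218
  T = 370.5 K: ΣzᵢP/Pᵢˢᵃᵗ = 0.9855
Interpolating between 369.1 K and 370.5 K gives T ≈ 369.9 K.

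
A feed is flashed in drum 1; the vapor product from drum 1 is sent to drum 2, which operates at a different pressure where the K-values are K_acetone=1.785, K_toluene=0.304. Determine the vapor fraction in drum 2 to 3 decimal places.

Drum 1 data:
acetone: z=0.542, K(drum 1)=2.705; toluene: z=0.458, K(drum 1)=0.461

V/F (drum 2) = 0.487

Drum 1:
Binary case is linear: z₁(K₁−1)(1+ψ₁(K₂−1)) + z₂(K₂−1)(1+ψ₁(K₁−1)) = 0
⇒ ψ₁ = [z₁(K₁−1)+z₂(K₂−1)] / [−(K₁−1)(K₂−1)] = 0.6772/0.9190 = 0.737
Drum-1 compositions:
  acetone: x = 0.240, y = 0.650
  toluene: x = 0.760, y = 0.350
Drum-2 feed = drum-1 vapor: z₂ = (0.6497, 0.3503).
Drum 2:
Let ψ₂ = V/F and solve Σ zᵢ(Kᵢ−1)/(1+ψ₂(Kᵢ−1)) = 0.
Check two-phase: ΣzᵢKᵢ = 1.266 > 1 and Σzᵢ/Kᵢ = 1.516 > 1, so g(0) = 0.266 > 0 and g(1) = -0.516 < 0.
Newton–Raphson from ψ₂ = 0.3:
  ψ₂ = 0.300: g = 0.1047, g' = -0.533 → ψ₂ = 0.496
  ψ₂ = 0.496: g = -0.0054, g' = -0.603 → ψ₂ = 0.487
Converged at ψ₂ = 0.487.
  acetone: x = 0.470, y = 0.839
  toluene: x = 0.530, y = 0.161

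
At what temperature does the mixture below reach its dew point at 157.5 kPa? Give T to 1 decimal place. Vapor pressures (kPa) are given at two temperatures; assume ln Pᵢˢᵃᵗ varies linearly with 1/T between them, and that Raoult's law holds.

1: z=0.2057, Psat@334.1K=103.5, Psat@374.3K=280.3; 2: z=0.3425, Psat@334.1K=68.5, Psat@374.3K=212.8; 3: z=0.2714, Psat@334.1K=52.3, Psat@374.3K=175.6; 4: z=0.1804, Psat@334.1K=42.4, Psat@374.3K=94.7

T = 370.3 K

Dew-point temperature: Σzᵢ·P/Pᵢˢᵃᵗ(T) = 1. Interpolate ln Pᵢˢᵃᵗ = aᵢ + bᵢ/T.
  T = 334.1 K: ΣzᵢP/Pᵢˢᵃᵗ = 2.5880
  T = 374.3 K: ΣzᵢP/Pᵢˢᵃᵗ = 0.9125
  T = 354.2 K: ΣzᵢP/Pᵢˢᵃᵗ = 1.4868
  T = 364.2 K: ΣzᵢP/Pᵢˢᵃᵗ = 1.1575
  T = 369.2 K: ΣzᵢP/Pᵢˢᵃᵗ = 1.0271
  T = 371.8 K: ΣzᵢP/Pᵢˢᵃᵗ = 0.9666
  T = 370.5 K: ΣzᵢP/Pᵢˢᵃᵗ = 0.9962
Interpolating between 369.2 K and 370.5 K gives T ≈ 370.3 K.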